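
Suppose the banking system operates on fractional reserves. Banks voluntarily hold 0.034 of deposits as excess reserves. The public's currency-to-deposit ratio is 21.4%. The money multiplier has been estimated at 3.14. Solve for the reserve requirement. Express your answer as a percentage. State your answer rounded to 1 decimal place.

13.9%

Using m = 3.14. Since m = (1 + c)/(c + rr + e), the denominator satisfies c + rr + e = (1 + c)/m = (1 + 0.214) / 3.14 ≈ 0.386624.
With c = 0.214 and e = 0.034, the reserve requirement is 0.386624 − 0.214 − 0.034 = 0.138624.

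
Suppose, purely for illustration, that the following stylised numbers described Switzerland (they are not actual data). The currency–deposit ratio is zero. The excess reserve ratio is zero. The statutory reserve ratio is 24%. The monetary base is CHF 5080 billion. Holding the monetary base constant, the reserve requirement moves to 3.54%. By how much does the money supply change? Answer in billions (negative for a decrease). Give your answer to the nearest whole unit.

Initially m₁ = 1 / (0.24) ≈ 4.16667, so M₁ = 4.16667 × 5080 = 21166.6836 billion.
After the change m₂ = 1 / (0.0354) ≈ 28.24859, so M₂ = 28.24859 × 5080 = 143502.8372 billion.
ΔM = M₂ − M₁ = 143502.8372 − 21166.6836 = 122336.1536 billion.

CHF 122336 billion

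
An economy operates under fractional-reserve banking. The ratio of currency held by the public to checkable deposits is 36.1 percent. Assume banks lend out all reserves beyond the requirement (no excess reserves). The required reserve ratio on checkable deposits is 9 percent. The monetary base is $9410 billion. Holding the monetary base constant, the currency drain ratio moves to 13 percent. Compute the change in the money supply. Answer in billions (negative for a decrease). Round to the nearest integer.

$19936 billion

Initially m₁ = (1 + 0.361) / (0.09 + 0.361) ≈ 3.01774, so M₁ = 3.01774 × 9410 = 28396.9334 billion.
After the change m₂ = (1 + 0.13) / (0.09 + 0.13) ≈ 5.13636, so M₂ = 5.13636 × 9410 = 48333.1476 billion.
ΔM = M₂ − M₁ = 48333.1476 − 28396.9334 = 19936.2142 billion.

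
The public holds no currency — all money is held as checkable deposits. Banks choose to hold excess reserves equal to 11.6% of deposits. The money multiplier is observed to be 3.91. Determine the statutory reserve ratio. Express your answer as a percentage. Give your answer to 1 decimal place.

Using m = 3.91. Since m = (1 + c)/(c + rr + e), the denominator satisfies c + rr + e = (1 + c)/m = (1 + 0) / 3.91 ≈ 0.255754.
With c = 0 and e = 0.116, the statutory reserve ratio is 0.255754 − 0 − 0.116 = 0.139754.

14.0%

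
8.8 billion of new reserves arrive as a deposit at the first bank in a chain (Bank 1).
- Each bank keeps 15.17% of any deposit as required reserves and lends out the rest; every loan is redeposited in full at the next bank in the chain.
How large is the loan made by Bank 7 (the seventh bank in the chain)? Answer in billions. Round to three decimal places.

2.782 billion

Each bank lends a fraction (1 − rr) = 0.8483 of the deposit it receives, so Bank 7 receives 8.8·0.8483^6 and lends 8.8·0.8483^7 ≈ 2.7818 billion.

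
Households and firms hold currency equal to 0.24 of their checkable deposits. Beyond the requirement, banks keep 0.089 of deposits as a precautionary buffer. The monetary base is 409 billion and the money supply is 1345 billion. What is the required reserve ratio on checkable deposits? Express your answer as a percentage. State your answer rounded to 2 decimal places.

4.81%

Using m = M/MB = 1345/409 ≈ 3.288509. Since m = (1 + c)/(c + rr + e), the denominator satisfies c + rr + e = (1 + c)/m = (1 + 0.24) / 3.288509 ≈ 0.377071.
With c = 0.24 and e = 0.089, the required reserve ratio on checkable deposits is 0.377071 − 0.24 − 0.089 = 0.048071.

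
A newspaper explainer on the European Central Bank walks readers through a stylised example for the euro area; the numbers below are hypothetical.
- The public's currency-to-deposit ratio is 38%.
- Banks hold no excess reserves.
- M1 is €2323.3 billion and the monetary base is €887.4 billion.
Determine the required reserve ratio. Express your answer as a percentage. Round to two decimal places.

14.71%

Using m = M/MB = 2323.3/887.4 ≈ 2.618098. Since m = (1 + c)/(c + rr + e), the denominator satisfies c + rr + e = (1 + c)/m = (1 + 0.38) / 2.618098 ≈ 0.527100.
With c = 0.38 and e = 0, the required reserve ratio is 0.527100 − 0.38 − 0 = 0.1471.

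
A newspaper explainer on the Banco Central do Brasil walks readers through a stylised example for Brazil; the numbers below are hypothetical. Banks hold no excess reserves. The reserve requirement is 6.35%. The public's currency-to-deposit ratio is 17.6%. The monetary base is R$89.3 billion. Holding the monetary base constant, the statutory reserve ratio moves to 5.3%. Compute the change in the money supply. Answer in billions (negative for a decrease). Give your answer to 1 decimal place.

R$20.1 billion

Initially m₁ = (1 + 0.176) / (0.0635 + 0.176) ≈ 4.9102, so M₁ = 4.9102 × 89.3 ≈ 438.4809 billion.
After the change m₂ = (1 + 0.176) / (0.053 + 0.176) ≈ 5.1354, so M₂ = 5.1354 × 89.3 ≈ 458.5912 billion.
ΔM = M₂ − M₁ = 458.5912 − 438.4809 = 20.1103 billion.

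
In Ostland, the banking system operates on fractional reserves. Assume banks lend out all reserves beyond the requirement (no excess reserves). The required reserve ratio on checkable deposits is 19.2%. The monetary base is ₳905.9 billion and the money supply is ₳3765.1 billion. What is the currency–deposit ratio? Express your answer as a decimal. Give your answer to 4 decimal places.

0.0640

Using m = M/MB = 3765.1/905.9 ≈ 4.156198. From m = (1 + c)/(c + rr + e), rearranging gives 1 + c = m·(c + rr + e), so c·(1 − m) = m·(rr + e) − 1.
Hence c = [m·(rr + e) − 1]/(1 − m) = [4.156198 × (0.192 + 0) − 1] / (1 − 4.156198) ≈ 0.064004.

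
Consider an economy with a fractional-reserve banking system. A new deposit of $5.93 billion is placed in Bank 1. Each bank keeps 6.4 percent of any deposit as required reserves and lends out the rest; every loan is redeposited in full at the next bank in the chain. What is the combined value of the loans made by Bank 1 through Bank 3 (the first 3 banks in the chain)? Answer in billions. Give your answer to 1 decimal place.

Bank i lends (1 − rr)^i of the original deposit: Bank 1 lends 5.93·0.9360 ≈ 5.5505, Bank 2 lends 5.93·0.9360² ≈ 5.1952, and so on.
Summing a geometric series: total = 5.93·[0.9360·(1 − 0.9360^3) / (1 − 0.9360)] ≈ 15.6085 billion.

$15.6 billion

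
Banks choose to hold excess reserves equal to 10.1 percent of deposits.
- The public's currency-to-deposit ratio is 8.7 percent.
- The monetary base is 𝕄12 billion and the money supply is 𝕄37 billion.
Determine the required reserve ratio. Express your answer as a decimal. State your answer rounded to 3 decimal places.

0.165

Using m = M/MB = 37/12 ≈ 3.083333. Since m = (1 + c)/(c + rr + e), the denominator satisfies c + rr + e = (1 + c)/m = (1 + 0.087) / 3.083333 ≈ 0.352541.
With c = 0.087 and e = 0.101, the required reserve ratio is 0.352541 − 0.087 − 0.101 = 0.164541.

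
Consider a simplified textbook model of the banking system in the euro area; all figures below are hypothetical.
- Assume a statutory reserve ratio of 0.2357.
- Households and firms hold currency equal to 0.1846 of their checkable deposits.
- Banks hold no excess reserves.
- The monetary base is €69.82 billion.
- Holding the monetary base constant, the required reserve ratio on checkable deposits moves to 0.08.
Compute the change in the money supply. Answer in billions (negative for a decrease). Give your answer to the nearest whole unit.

Initially m₁ = (1 + 0.1846) / (0.2357 + 0.1846) ≈ 2.8185, so M₁ = 2.8185 × 69.82 ≈ 196.7877 billion.
After the change m₂ = (1 + 0.1846) / (0.08 + 0.1846) ≈ 4.4769, so M₂ = 4.4769 × 69.82 ≈ 312.5772 billion.
ΔM = M₂ − M₁ = 312.5772 − 196.7877 = 115.7895 billion.

€116 billion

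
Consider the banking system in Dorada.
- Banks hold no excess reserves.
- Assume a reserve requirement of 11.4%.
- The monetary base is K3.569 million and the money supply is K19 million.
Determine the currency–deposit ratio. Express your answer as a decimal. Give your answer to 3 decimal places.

0.091

Using m = M/MB = 19/3.569 ≈ 5.323620. From m = (1 + c)/(c + rr + e), rearranging gives 1 + c = m·(c + rr + e), so c·(1 − m) = m·(rr + e) − 1.
Hence c = [m·(rr + e) − 1]/(1 − m) = [5.323620 × (0.114 + 0) − 1] / (1 − 5.323620) ≈ 0.090921.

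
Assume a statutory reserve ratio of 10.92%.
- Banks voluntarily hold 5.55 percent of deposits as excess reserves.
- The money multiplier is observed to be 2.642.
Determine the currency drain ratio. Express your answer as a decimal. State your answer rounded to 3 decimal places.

Using m = 2.642. From m = (1 + c)/(c + rr + e), rearranging gives 1 + c = m·(c + rr + e), so c·(1 − m) = m·(rr + e) − 1.
Hence c = [m·(rr + e) − 1]/(1 − m) = [2.642 × (0.1092 + 0.0555) − 1] / (1 − 2.642) ≈ 0.344009.

0.344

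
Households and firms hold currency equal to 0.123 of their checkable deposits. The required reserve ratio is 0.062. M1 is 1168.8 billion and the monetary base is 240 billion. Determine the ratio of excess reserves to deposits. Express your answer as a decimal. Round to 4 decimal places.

0.0456

Using m = M/MB = 1168.8/240 = 4.870000. Since m = (1 + c)/(c + rr + e), the denominator satisfies c + rr + e = (1 + c)/m = (1 + 0.123) / 4.870000 ≈ 0.230595.
With c = 0.123 and rr = 0.062, the ratio of excess reserves to deposits is 0.230595 − 0.123 − 0.062 = 0.045595.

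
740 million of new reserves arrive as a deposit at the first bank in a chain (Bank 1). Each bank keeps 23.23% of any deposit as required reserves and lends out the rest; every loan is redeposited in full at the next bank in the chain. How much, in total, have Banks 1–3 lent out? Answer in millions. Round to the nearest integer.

1339 million

Bank i lends (1 − rr)^i of the original deposit: Bank 1 lends 740·0.7677 = 568.0980, Bank 2 lends 740·0.7677² ≈ 436.1288, and so on.
Summing a geometric series: total = 740·[0.7677·(1 − 0.7677^3) / (1 − 0.7677)] ≈ 1339.0429 million.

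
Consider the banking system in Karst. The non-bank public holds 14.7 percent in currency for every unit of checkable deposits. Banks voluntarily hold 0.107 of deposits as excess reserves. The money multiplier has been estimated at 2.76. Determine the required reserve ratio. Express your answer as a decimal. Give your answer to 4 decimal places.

0.1616

Using m = 2.76. Since m = (1 + c)/(c + rr + e), the denominator satisfies c + rr + e = (1 + c)/m = (1 + 0.147) / 2.76 ≈ 0.415580.
With c = 0.147 and e = 0.107, the required reserve ratio is 0.415580 − 0.147 − 0.107 = 0.16158.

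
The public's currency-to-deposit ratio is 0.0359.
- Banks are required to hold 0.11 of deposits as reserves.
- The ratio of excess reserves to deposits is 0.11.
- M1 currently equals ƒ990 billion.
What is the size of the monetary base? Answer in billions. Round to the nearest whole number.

The money multiplier is m = (1 + c) / (rr + e + c) = (1 + 0.0359) / (0.11 + 0.11 + 0.0359) ≈ 4.0481.
MB = M / m = 990 / 4.0481 ≈ 244.5592 billion.

ƒ245 billion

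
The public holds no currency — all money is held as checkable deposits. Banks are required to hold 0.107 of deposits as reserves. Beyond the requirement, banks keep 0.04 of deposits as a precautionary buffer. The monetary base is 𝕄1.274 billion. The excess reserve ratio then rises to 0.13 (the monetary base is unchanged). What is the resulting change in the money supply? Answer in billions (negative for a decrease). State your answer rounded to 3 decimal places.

-3.291 billion

Initially m₁ = 1 / (0.107 + 0.04) ≈ 6.80272, so M₁ = 6.80272 × 1.274 ≈ 8.6667 billion.
After the change m₂ = 1 / (0.107 + 0.13) ≈ 4.21941, so M₂ = 4.21941 × 1.274 ≈ 5.3755 billion.
ΔM = M₂ − M₁ = 5.3755 − 8.6667 = -3.2912 billion.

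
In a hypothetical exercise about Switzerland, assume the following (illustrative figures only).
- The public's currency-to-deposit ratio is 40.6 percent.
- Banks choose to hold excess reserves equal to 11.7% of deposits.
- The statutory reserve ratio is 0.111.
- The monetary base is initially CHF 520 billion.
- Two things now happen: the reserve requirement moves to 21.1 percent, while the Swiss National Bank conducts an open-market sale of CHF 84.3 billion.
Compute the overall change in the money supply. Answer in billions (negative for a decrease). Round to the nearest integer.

Before: m₁ = (1 + 0.406) / (0.111 + 0.117 + 0.406) ≈ 2.2177, MB₁ = 520, so M₁ = 2.2177 × 520 = 1153.204 billion.
After: m₂ = (1 + 0.406) / (0.211 + 0.117 + 0.406) ≈ 1.9155, MB₂ = 520 − 84.3 = 435.7, so M₂ = 1.9155 × 435.7 ≈ 834.5833 billion.
ΔM = M₂ − M₁ = 834.5833 − 1153.204 = -318.6207 billion.

-319 billion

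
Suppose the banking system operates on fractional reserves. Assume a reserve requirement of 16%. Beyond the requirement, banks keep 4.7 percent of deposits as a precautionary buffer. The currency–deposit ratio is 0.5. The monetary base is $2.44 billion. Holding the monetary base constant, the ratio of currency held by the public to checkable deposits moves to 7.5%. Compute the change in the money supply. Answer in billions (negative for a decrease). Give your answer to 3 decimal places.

$4.125 billion

Initially m₁ = (1 + 0.5) / (0.16 + 0.047 + 0.5) ≈ 2.12164, so M₁ = 2.12164 × 2.44 ≈ 5.1768 billion.
After the change m₂ = (1 + 0.075) / (0.16 + 0.047 + 0.075) ≈ 3.81206, so M₂ = 3.81206 × 2.44 ≈ 9.3014 billion.
ΔM = M₂ − M₁ = 9.3014 − 5.1768 = 4.1246 billion.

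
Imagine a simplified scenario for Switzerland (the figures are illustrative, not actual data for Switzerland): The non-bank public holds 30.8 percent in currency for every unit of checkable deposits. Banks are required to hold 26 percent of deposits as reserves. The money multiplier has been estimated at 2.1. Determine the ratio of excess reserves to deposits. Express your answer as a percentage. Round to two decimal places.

Using m = 2.1. Since m = (1 + c)/(c + rr + e), the denominator satisfies c + rr + e = (1 + c)/m = (1 + 0.308) / 2.1 ≈ 0.622857.
With c = 0.308 and rr = 0.26, the ratio of excess reserves to deposits is 0.622857 − 0.308 − 0.26 = 0.054857.

5.49%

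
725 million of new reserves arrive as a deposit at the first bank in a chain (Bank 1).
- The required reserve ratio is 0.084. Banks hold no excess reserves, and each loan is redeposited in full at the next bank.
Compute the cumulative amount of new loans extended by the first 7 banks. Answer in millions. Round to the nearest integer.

Bank i lends (1 − rr)^i of the original deposit: Bank 1 lends 725·0.9160 = 664.1000, Bank 2 lends 725·0.9160² = 608.3156, and so on.
Summing a geometric series: total = 725·[0.9160·(1 − 0.9160^7) / (1 − 0.9160)] ≈ 3628.1323 million.

3628 million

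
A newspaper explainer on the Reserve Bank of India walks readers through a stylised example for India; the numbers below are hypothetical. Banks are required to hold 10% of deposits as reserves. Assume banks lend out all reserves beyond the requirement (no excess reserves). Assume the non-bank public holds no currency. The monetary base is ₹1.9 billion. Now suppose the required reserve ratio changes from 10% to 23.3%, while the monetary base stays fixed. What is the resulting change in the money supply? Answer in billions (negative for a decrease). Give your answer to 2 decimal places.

Initially m₁ = 1 / (0.1) = 10, so M₁ = 10 × 1.9 = 19 billion.
After the change m₂ = 1 / (0.233) ≈ 4.2918, so M₂ = 4.2918 × 1.9 ≈ 8.1544 billion.
ΔM = M₂ − M₁ = 8.1544 − 19 = -10.8456 billion.

-10.85 billion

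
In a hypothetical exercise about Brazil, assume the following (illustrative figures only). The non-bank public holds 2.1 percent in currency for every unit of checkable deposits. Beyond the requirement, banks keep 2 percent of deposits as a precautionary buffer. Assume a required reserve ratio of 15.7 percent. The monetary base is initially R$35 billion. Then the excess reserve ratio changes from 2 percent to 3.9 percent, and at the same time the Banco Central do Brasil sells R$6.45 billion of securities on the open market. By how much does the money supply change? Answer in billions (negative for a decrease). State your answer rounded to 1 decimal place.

Before: m₁ = (1 + 0.021) / (0.157 + 0.02 + 0.021) ≈ 5.1566, MB₁ = 35, so M₁ = 5.1566 × 35 = 180.481 billion.
After: m₂ = (1 + 0.021) / (0.157 + 0.039 + 0.021) ≈ 4.7051, MB₂ = 35 − 6.45 = 28.55, so M₂ = 4.7051 × 28.55 ≈ 134.3306 billion.
ΔM = M₂ − M₁ = 134.3306 − 180.481 = -46.1504 billion.

-46.2 billion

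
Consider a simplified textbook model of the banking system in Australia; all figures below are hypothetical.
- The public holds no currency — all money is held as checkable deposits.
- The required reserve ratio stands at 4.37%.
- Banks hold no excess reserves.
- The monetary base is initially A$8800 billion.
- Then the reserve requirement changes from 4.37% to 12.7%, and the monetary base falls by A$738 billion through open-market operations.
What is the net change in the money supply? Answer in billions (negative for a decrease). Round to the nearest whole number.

-137893 billion

Before: m₁ = 1 / (0.0437) ≈ 22.88330, MB₁ = 8800, so M₁ = 22.88330 × 8800 = 201373.04 billion.
After: m₂ = 1 / (0.127) ≈ 7.87402, MB₂ = 8800 − 738 = 8062, so M₂ = 7.87402 × 8062 ≈ 63480.3492 billion.
ΔM = M₂ − M₁ = 63480.3492 − 201373.04 = -137892.6908 billion.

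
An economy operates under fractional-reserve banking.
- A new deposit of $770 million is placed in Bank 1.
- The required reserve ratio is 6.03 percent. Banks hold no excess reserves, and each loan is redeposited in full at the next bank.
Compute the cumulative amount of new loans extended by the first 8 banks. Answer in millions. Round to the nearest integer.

$4704 million

Bank i lends (1 − rr)^i of the original deposit: Bank 1 lends 770·0.9397 = 723.5690, Bank 2 lends 770·0.9397² ≈ 679.9378, and so on.
Summing a geometric series: total = 770·[0.9397·(1 − 0.9397^8) / (1 − 0.9397)] ≈ 4703.6265 million.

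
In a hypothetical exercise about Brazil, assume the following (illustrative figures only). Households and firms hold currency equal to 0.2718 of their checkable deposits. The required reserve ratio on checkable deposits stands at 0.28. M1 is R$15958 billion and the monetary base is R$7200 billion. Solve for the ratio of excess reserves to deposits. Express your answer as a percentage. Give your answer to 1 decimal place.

2.2%

Using m = M/MB = 15958/7200 ≈ 2.216389. Since m = (1 + c)/(c + rr + e), the denominator satisfies c + rr + e = (1 + c)/m = (1 + 0.2718) / 2.216389 ≈ 0.573816.
With c = 0.2718 and rr = 0.28, the ratio of excess reserves to deposits is 0.573816 − 0.2718 − 0.28 = 0.022016.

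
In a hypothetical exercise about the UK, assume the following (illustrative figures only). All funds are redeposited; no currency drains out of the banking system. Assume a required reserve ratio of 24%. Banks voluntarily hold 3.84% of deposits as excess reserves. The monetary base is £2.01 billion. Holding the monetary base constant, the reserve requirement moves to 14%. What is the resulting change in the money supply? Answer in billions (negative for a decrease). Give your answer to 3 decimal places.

Initially m₁ = 1 / (0.24 + 0.0384) ≈ 3.59195, so M₁ = 3.59195 × 2.01 ≈ 7.2198 billion.
After the change m₂ = 1 / (0.14 + 0.0384) ≈ 5.60538, so M₂ = 5.60538 × 2.01 ≈ 11.2668 billion.
ΔM = M₂ − M₁ = 11.2668 − 7.2198 = 4.047 billion.

£4.047 billion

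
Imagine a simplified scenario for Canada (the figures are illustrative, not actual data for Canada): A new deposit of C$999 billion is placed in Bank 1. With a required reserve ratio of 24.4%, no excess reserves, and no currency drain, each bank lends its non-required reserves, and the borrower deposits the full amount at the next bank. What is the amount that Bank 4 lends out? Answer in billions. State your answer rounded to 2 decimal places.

C$326.33 billion

Each bank lends a fraction (1 − rr) = 0.7560 of the deposit it receives, so Bank 4 receives 999·0.7560^3 and lends 999·0.7560^4 ≈ 326.3267 billion.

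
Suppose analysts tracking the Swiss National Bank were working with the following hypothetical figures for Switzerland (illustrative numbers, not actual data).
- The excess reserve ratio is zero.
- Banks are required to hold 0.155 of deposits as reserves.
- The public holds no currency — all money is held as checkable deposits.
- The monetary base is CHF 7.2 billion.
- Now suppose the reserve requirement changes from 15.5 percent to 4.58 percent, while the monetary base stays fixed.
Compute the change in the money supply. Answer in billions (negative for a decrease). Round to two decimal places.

CHF 110.75 billion

Initially m₁ = 1 / (0.155) ≈ 6.4516, so M₁ = 6.4516 × 7.2 ≈ 46.4515 billion.
After the change m₂ = 1 / (0.0458) ≈ 21.8341, so M₂ = 21.8341 × 7.2 ≈ 157.2055 billion.
ΔM = M₂ − M₁ = 157.2055 − 46.4515 = 110.754 billion.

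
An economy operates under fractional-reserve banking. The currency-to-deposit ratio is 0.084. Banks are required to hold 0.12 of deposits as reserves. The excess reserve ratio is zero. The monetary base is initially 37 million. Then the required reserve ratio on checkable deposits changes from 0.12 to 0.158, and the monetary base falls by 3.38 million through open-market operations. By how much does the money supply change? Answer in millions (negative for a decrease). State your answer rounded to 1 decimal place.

-46.0 million

Before: m₁ = (1 + 0.084) / (0.12 + 0.084) ≈ 5.3137, MB₁ = 37, so M₁ = 5.3137 × 37 = 196.6069 million.
After: m₂ = (1 + 0.084) / (0.158 + 0.084) ≈ 4.4793, MB₂ = 37 − 3.38 = 33.62, so M₂ = 4.4793 × 33.62 ≈ 150.5941 million.
ΔM = M₂ − M₁ = 150.5941 − 196.6069 = -46.0128 million.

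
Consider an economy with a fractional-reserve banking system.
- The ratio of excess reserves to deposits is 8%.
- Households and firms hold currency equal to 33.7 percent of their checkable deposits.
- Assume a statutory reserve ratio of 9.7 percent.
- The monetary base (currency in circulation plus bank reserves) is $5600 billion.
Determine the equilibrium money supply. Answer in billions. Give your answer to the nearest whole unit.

$14567 billion

The money multiplier is m = (1 + c) / (rr + e + c) = (1 + 0.337) / (0.097 + 0.08 + 0.337) ≈ 2.60117.
So M = m × MB = 2.60117 × 5600 = 14566.552 billion.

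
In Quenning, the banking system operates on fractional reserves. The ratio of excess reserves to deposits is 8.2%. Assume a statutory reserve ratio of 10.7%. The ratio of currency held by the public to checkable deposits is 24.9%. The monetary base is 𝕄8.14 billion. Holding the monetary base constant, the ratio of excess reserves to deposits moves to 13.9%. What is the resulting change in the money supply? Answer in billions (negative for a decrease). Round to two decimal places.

-2.67 billion

Initially m₁ = (1 + 0.249) / (0.107 + 0.082 + 0.249) ≈ 2.8516, so M₁ = 2.8516 × 8.14 ≈ 23.212 billion.
After the change m₂ = (1 + 0.249) / (0.107 + 0.139 + 0.249) ≈ 2.5232, so M₂ = 2.5232 × 8.14 ≈ 20.5388 billion.
ΔM = M₂ − M₁ = 20.5388 − 23.212 = -2.6732 billion.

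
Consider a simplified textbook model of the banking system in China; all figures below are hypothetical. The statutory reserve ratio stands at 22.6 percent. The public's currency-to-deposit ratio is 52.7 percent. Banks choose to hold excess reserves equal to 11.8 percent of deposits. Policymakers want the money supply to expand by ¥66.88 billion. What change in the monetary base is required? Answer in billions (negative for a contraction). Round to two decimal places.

¥38.15 billion

The money multiplier is m = (1 + c) / (rr + e + c) = (1 + 0.527) / (0.226 + 0.118 + 0.527) ≈ 1.75316.
ΔMB = ΔM / m = (+66.88) / 1.75316 ≈ 38.1483 billion.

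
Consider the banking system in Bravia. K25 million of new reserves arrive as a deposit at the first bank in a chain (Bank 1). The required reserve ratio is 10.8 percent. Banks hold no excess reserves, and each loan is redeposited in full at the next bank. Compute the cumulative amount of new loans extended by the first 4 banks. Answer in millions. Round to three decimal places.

Bank i lends (1 − rr)^i of the original deposit: Bank 1 lends 25·0.8920 = 22.3000, Bank 2 lends 25·0.8920² = 19.8916, and so on.
Summing a geometric series: total = 25·[0.8920·(1 − 0.8920^4) / (1 − 0.8920)] ≈ 75.7619 million.

K75.762 million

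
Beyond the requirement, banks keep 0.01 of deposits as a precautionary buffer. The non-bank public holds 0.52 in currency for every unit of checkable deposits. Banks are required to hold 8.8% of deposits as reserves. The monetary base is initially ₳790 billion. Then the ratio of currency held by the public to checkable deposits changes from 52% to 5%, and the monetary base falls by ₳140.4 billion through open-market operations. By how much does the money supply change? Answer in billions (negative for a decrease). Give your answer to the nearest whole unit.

₳2666 billion

Before: m₁ = (1 + 0.52) / (0.088 + 0.01 + 0.52) ≈ 2.4595, MB₁ = 790, so M₁ = 2.4595 × 790 = 1943.005 billion.
After: m₂ = (1 + 0.05) / (0.088 + 0.01 + 0.05) ≈ 7.0946, MB₂ = 790 − 140.4 = 649.6, so M₂ = 7.0946 × 649.6 ≈ 4608.6522 billion.
ΔM = M₂ − M₁ = 4608.6522 − 1943.005 = 2665.6472 billion.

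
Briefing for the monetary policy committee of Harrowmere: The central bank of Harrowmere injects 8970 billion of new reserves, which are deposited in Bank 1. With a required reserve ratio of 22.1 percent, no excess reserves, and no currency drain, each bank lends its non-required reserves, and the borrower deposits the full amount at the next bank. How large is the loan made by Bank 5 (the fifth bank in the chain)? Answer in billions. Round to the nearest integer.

2573 billion

Each bank lends a fraction (1 − rr) = 0.7790 of the deposit it receives, so Bank 5 receives 8970·0.7790^4 and lends 8970·0.7790^5 ≈ 2573.2367 billion.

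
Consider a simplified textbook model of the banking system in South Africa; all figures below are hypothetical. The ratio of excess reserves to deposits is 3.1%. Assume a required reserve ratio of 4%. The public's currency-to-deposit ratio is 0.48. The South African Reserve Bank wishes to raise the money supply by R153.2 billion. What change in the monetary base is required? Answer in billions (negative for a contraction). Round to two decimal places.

R57.04 billion

The money multiplier is m = (1 + c) / (rr + e + c) = (1 + 0.48) / (0.04 + 0.031 + 0.48) ≈ 2.686025.
ΔMB = ΔM / m = (+153.2) / 2.686025 ≈ 57.036 billion.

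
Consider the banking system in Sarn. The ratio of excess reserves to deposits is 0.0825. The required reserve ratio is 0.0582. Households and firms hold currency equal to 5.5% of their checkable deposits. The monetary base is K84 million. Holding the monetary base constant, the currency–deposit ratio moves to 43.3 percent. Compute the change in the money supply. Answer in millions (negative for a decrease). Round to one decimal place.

-243.0 million

Initially m₁ = (1 + 0.055) / (0.0582 + 0.0825 + 0.055) ≈ 5.3909, so M₁ = 5.3909 × 84 = 452.8356 million.
After the change m₂ = (1 + 0.433) / (0.0582 + 0.0825 + 0.433) ≈ 2.4978, so M₂ = 2.4978 × 84 = 209.8152 million.
ΔM = M₂ − M₁ = 209.8152 − 452.8356 = -243.0204 million.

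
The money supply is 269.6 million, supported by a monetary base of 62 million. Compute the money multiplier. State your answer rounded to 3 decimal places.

4.348

The money multiplier is m = M / MB = 269.6 / 62 ≈ 4.34839.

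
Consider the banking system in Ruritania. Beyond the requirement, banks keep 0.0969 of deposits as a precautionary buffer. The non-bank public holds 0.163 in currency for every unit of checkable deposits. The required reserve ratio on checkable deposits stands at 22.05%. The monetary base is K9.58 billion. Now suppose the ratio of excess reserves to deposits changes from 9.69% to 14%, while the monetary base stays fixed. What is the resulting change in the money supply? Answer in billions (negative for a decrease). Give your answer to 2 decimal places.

-1.91 billion

Initially m₁ = (1 + 0.163) / (0.2205 + 0.0969 + 0.163) ≈ 2.4209, so M₁ = 2.4209 × 9.58 ≈ 23.1922 billion.
After the change m₂ = (1 + 0.163) / (0.2205 + 0.14 + 0.163) ≈ 2.2216, so M₂ = 2.2216 × 9.58 ≈ 21.2829 billion.
ΔM = M₂ − M₁ = 21.2829 − 23.1922 = -1.9093 billion.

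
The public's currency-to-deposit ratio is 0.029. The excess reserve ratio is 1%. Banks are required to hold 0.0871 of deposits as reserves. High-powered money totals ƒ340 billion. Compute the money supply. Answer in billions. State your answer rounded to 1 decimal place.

The money multiplier is m = (1 + c) / (rr + e + c) = (1 + 0.029) / (0.0871 + 0.01 + 0.029) ≈ 8.16019.
So M = m × MB = 8.16019 × 340 = 2774.4646 billion.

ƒ2774.5 billion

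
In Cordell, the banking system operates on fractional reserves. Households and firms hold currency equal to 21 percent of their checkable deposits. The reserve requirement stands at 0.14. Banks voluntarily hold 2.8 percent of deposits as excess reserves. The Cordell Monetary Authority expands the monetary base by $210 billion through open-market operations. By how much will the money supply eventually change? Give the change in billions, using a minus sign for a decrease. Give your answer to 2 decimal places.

The money multiplier is m = (1 + c) / (rr + e + c) = (1 + 0.21) / (0.14 + 0.028 + 0.21) ≈ 3.201058.
The purchase adds 210 billion of base, so ΔM = m × ΔMB = 3.201058 × (+210) ≈ 672.2222 billion.

$672.22 billion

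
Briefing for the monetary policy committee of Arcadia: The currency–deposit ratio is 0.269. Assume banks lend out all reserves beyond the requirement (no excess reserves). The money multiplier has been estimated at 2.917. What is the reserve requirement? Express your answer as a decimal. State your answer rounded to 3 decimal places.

0.166

Using m = 2.917. Since m = (1 + c)/(c + rr + e), the denominator satisfies c + rr + e = (1 + c)/m = (1 + 0.269) / 2.917 ≈ 0.435036.
With c = 0.269 and e = 0, the reserve requirement is 0.435036 − 0.269 − 0 = 0.166036.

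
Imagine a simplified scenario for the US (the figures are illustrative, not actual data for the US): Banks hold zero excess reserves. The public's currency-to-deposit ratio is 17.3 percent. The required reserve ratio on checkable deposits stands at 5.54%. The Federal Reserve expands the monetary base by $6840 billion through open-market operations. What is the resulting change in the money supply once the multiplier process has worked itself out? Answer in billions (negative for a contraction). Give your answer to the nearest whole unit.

The money multiplier is m = (1 + c) / (rr + c) = (1 + 0.173) / (0.0554 + 0.173) ≈ 5.13573.
The purchase adds 6840 billion of base, so ΔM = m × ΔMB = 5.13573 × (+6840) = 35128.3932 billion.

$35128 billion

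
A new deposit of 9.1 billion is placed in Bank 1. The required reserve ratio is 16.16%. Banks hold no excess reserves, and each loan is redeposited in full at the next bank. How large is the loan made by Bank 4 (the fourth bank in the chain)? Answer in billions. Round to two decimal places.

Each bank lends a fraction (1 − rr) = 0.8384 of the deposit it receives, so Bank 4 receives 9.1·0.8384^3 and lends 9.1·0.8384^4 ≈ 4.4962 billion.

4.50 billion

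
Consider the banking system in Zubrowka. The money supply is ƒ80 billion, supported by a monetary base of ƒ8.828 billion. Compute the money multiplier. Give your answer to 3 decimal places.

The money multiplier is m = M / MB = 80 / 8.828 ≈ 9.06208.

9.062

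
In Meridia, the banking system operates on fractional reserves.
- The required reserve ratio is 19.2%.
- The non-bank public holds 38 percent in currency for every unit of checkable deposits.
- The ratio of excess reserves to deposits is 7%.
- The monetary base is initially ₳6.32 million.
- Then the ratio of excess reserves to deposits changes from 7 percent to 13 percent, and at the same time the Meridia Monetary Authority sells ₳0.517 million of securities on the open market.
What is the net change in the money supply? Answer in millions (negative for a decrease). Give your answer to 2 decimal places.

-2.18 million

Before: m₁ = (1 + 0.38) / (0.192 + 0.07 + 0.38) ≈ 2.1495, MB₁ = 6.32, so M₁ = 2.1495 × 6.32 ≈ 13.5848 million.
After: m₂ = (1 + 0.38) / (0.192 + 0.13 + 0.38) ≈ 1.9658, MB₂ = 6.32 − 0.517 = 5.803, so M₂ = 1.9658 × 5.803 ≈ 11.4075 million.
ΔM = M₂ − M₁ = 11.4075 − 13.5848 = -2.1773 million.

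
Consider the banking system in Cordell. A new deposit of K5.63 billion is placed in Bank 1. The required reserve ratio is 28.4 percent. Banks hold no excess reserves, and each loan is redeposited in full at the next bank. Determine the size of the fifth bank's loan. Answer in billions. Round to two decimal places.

K1.06 billion

Each bank lends a fraction (1 − rr) = 0.7160 of the deposit it receives, so Bank 5 receives 5.63·0.7160^4 and lends 5.63·0.7160^5 ≈ 1.0594 billion.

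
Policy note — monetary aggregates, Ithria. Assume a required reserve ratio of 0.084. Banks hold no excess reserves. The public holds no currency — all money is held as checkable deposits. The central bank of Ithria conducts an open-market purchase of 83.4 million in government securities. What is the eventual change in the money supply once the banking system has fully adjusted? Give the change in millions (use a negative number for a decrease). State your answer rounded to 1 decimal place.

The simple money multiplier is m = 1/rr = 1/0.084 ≈ 11.9048.
An open-market purchase increases the monetary base by 83.4 million, so ΔM = m × ΔMB = 11.9048 × 83.4 ≈ 992.8603 million.

992.9 million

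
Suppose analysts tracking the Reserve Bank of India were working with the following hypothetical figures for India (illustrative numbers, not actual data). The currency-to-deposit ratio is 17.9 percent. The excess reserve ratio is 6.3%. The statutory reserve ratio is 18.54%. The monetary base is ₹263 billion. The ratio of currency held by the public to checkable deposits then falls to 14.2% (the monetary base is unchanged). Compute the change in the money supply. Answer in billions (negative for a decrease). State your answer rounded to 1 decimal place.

₹43.8 billion

Initially m₁ = (1 + 0.179) / (0.1854 + 0.063 + 0.179) ≈ 2.75854, so M₁ = 2.75854 × 263 ≈ 725.496 billion.
After the change m₂ = (1 + 0.142) / (0.1854 + 0.063 + 0.142) ≈ 2.92520, so M₂ = 2.92520 × 263 = 769.3276 billion.
ΔM = M₂ − M₁ = 769.3276 − 725.496 = 43.8316 billion.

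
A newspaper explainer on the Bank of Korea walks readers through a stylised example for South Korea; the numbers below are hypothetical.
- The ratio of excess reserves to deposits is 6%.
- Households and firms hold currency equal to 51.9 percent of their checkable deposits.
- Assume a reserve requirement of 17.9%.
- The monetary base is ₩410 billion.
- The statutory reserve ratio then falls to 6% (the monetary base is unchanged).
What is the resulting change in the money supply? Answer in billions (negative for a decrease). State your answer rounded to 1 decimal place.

₩153.0 billion

Initially m₁ = (1 + 0.519) / (0.179 + 0.06 + 0.519) ≈ 2.00396, so M₁ = 2.00396 × 410 = 821.6236 billion.
After the change m₂ = (1 + 0.519) / (0.06 + 0.06 + 0.519) ≈ 2.37715, so M₂ = 2.37715 × 410 = 974.6315 billion.
ΔM = M₂ − M₁ = 974.6315 − 821.6236 = 153.0079 billion.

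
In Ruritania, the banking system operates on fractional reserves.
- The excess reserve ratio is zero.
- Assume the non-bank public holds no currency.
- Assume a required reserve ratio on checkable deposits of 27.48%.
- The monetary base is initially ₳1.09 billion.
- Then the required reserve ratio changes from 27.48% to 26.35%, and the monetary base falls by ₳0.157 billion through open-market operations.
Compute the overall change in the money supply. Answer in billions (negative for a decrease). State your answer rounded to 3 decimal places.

-0.426 billion

Before: m₁ = 1 / (0.2748) ≈ 3.63901, MB₁ = 1.09, so M₁ = 3.63901 × 1.09 ≈ 3.9665 billion.
After: m₂ = 1 / (0.2635) ≈ 3.79507, MB₂ = 1.09 − 0.157 = 0.933, so M₂ = 3.79507 × 0.933 ≈ 3.5408 billion.
ΔM = M₂ − M₁ = 3.5408 − 3.9665 = -0.4257 billion.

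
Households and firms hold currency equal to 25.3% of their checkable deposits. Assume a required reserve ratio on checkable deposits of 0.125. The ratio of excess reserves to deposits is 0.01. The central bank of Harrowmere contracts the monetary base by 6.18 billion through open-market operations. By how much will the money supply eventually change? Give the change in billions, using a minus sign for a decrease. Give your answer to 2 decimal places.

-19.96 billion

The money multiplier is m = (1 + c) / (rr + e + c) = (1 + 0.253) / (0.125 + 0.01 + 0.253) ≈ 3.2294.
The sale removes 6.18 billion of base, so ΔM = m × ΔMB = 3.2294 × (−6.18) ≈ -19.9577 billion.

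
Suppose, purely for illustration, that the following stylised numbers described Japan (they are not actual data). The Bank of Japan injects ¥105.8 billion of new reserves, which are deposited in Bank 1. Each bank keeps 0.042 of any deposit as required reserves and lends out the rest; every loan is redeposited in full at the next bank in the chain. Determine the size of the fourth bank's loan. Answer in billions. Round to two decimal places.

Each bank lends a fraction (1 − rr) = 0.9580 of the deposit it receives, so Bank 4 receives 105.8·0.9580^3 and lends 105.8·0.9580^4 ≈ 89.1144 billion.

¥89.11 billion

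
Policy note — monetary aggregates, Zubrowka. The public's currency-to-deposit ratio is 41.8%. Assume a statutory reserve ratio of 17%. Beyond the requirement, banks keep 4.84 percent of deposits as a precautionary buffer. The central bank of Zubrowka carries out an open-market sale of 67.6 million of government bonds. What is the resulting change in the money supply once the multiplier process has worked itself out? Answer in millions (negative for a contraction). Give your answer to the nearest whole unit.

-151 million

The money multiplier is m = (1 + c) / (rr + e + c) = (1 + 0.418) / (0.17 + 0.0484 + 0.418) ≈ 2.2282.
The sale removes 67.6 million of base, so ΔM = m × ΔMB = 2.2282 × (−67.6) ≈ -150.6263 million.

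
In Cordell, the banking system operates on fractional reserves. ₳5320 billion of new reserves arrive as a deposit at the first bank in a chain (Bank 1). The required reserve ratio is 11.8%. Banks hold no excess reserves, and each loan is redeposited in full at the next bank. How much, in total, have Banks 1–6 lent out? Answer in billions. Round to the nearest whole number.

₳21045 billion

Bank i lends (1 − rr)^i of the original deposit: Bank 1 lends 5320·0.8820 = 4692.2400, Bank 2 lends 5320·0.8820² ≈ 4138.5557, and so on.
Summing a geometric series: total = 5320·[0.8820·(1 − 0.8820^6) / (1 − 0.8820)] ≈ 21044.5787 billion.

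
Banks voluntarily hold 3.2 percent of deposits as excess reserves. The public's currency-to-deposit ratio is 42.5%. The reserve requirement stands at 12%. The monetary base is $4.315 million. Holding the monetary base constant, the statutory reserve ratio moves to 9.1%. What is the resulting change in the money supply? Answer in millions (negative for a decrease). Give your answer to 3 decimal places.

Initially m₁ = (1 + 0.425) / (0.12 + 0.032 + 0.425) ≈ 2.46967, so M₁ = 2.46967 × 4.315 ≈ 10.6566 million.
After the change m₂ = (1 + 0.425) / (0.091 + 0.032 + 0.425) ≈ 2.60036, so M₂ = 2.60036 × 4.315 ≈ 11.2206 million.
ΔM = M₂ − M₁ = 11.2206 − 10.6566 = 0.564 million.

$0.564 million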